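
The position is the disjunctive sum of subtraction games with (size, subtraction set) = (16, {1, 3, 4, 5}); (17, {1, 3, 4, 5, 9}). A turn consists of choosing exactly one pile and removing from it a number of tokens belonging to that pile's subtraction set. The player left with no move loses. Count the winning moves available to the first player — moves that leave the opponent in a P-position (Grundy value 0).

3

Pile A, S = {1, 3, 4, 5}:
n :  0  1  2  3  4  5  6  7  8  9 10 11 12 13 14 15 16
G :  0  1  0  1  2  3  2  3  0  1  0  1  2  3  2  3  0
G_A(16) = 0.
Pile B, S = {1, 3, 4, 5, 9}:
n :  0  1  2  3  4  5  6  7  8  9 10 11 12 13 14 15 16 17
G :  0  1  0  1  2  3  2  3  0  1  0  1  2  3  2  3  0  1
G_B(17) = 1.
Combined Grundy value = 0 ⊕ 1 = 1.
A winning move leaves total XOR = 0, i.e. changes one component's Grundy value g to g ⊕ X where X is the current total.
Pile A: need g' = 0⊕1 = 1. Options: 16−1→G=3, 16−3→G=3, 16−4→G=2, 16−5→G=1. Hits: 1.
Pile B: need g' = 1⊕1 = 0. Options: 17−1→G=0, 17−3→G=2, 17−4→G=3, 17−5→G=2, 17−9→G=0. Hits: 2.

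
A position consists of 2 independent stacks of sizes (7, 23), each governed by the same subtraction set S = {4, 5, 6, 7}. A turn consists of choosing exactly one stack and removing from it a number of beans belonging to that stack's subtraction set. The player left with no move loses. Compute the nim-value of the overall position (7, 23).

1

All stacks use S = {4, 5, 6, 7}:
G(0) = 0
G(1) = mex{} = 0
G(2) = mex{} = 0
G(3) = mex{} = 0
G(4) = mex{0} = 1
G(5) = mex{0,0} = 1
G(6) = mex{0,0,0} = 1
G(7) = mex{0,0,0,0} = 1
G(8) = mex{1,0,0,0} = 2
G(9) = mex{1,1,0,0} = 2
G(10) = mex{1,1,1,0} = 2
G(11) = mex{1,1,1,1} = 0
G(12) = mex{2,1,1,1} = 0
G(13) = mex{2,2,1,1} = 0
G(14) = mex{2,2,2,1} = 0
G(15) = mex{0,2,2,2} = 1
G(16) = mex{0,0,2,2} = 1
G(17) = mex{0,0,0,2} = 1
G(18) = mex{0,0,0,0} = 1
G(19) = mex{1,0,0,0} = 2
G(20) = mex{1,1,0,0} = 2
G(21) = mex{1,1,1,0} = 2
G(22) = mex{1,1,1,1} = 0
G(23) = mex{2,1,1,1} = 0
Stack A: G(7) = 1.
Stack B: G(23) = 0.
Combined Grundy value = 1 ⊕ 0 = 1.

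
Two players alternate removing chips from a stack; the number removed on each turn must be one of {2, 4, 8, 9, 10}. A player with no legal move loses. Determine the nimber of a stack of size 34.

G(0) = 0
G(1) = mex{} = 0
G(2) = mex{0} = 1
G(3) = mex{0} = 1
G(4) = mex{1,0} = 2
G(5) = mex{1,0} = 2
G(6) = mex{2,1} = 0
G(7) = mex{2,1} = 0
G(8) = mex{0,2,0} = 1
G(9) = mex{0,2,0,0} = 1
G(10) = mex{1,0,1,0,0} = 2
G(11) = mex{1,0,1,1,0} = 2
G(12) = mex{2,1,2,1,1} = 0
G(13) = mex{2,1,2,2,1} = 0
G(14) = mex{0,2,0,2,2} = 1
G(15) = mex{0,2,0,0,2} = 1
G(16) = mex{1,0,1,0,0} = 2
G(17) = mex{1,0,1,1,0} = 2
G(18) = mex{2,1,2,1,1} = 0
G(19) = mex{2,1,2,2,1} = 0
G(20) = mex{0,2,0,2,2} = 1
G(21) = mex{0,2,0,0,2} = 1
G(22) = mex{1,0,1,0,0} = 2
G(23) = mex{1,0,1,1,0} = 2
G(24) = mex{2,1,2,1,1} = 0
G(25) = mex{2,1,2,2,1} = 0
G(26) = mex{0,2,0,2,2} = 1
G(27) = mex{0,2,0,0,2} = 1
G(28) = mex{1,0,1,0,0} = 2
G(29) = mex{1,0,1,1,0} = 2
G(30) = mex{2,1,2,1,1} = 0
G(31) = mex{2,1,2,2,1} = 0
G(32) = mex{0,2,0,2,2} = 1
G(33) = mex{0,2,0,0,2} = 1
G(34) = mex{1,0,1,0,0} = 2

2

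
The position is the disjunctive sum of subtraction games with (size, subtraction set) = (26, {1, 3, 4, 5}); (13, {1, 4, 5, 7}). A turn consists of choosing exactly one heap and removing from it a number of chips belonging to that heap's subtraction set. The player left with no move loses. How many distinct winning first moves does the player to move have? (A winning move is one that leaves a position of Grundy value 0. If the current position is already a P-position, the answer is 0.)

3

Heap A, S = {1, 3, 4, 5}:
n :  0  1  2  3  4  5  6  7  8  9 10 11 12 13 14 15 16 17 18 19 20 21 22 23 24 25 26
G :  0  1  0  1  2  3  2  3  0  1  0  1  2  3  2  3  0  1  0  1  2  3  2  3  0  1  0
G_A(26) = 0.
Heap B, S = {1, 4, 5, 7}:
n :  0  1  2  3  4  5  6  7  8  9 10 11 12 13
G :  0  1  0  1  2  3  2  3  0  1  0  1  2  3
G_B(13) = 3.
Combined Grundy value = 0 ⊕ 3 = 3.
A winning move leaves total XOR = 0, i.e. changes one component's Grundy value g to g ⊕ X where X is the current total.
Heap A: need g' = 0⊕3 = 3. Options: 26−1→G=1, 26−3→G=3, 26−4→G=2, 26−5→G=3. Hits: 2.
Heap B: need g' = 3⊕3 = 0. Options: 13−1→G=2, 13−4→G=1, 13−5→G=0, 13−7→G=2. Hits: 1.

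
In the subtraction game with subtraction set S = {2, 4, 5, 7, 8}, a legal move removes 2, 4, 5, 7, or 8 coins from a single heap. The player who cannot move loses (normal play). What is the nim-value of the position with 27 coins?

n :  0  1  2  3  4  5  6  7  8  9 10 11 12 13 14 15 16 17 18 19 20 21 22 23 24 25 26 27
G :  0  0  1  1  2  2  3  3  4  4  0  0  1  1  2  2  3  3  4  4  0  0  1  1  2  2  3  3

3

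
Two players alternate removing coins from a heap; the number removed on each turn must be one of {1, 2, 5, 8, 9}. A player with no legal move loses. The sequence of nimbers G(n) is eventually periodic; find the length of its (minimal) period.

n :  0  1  2  3  4  5  6  7  8  9 10 11 12 13 14 15 16 17 18 19 20 21
G :  0  1  2  0  1  2  0  1  2  3  0  1  2  0  1  2  0  1  2  3  0  1
G(n+10) = G(n) holds for n = 0,…,8 (a full window of length max(S) = 9), so the sequence is purely periodic with period 10.

10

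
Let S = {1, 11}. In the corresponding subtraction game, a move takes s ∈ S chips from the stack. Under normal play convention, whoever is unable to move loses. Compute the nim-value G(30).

0

n :  0  1  2  3  4  5  6  7  8  9 10 11 12 13 14 15 16 17 18 19 20 21 22 23 24 25 26 27 28 29 30
G :  0  1  0  1  0  1  0  1  0  1  0  1  0  1  0  1  0  1  0  1  0  1  0  1  0  1  0  1  0  1  0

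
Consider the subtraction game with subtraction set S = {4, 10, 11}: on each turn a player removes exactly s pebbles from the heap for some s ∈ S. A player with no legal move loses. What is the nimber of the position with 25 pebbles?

G(0) = 0
G(1) = mex{} = 0
G(2) = mex{} = 0
G(3) = mex{} = 0
G(4) = mex{0} = 1
G(5) = mex{0} = 1
G(6) = mex{0} = 1
G(7) = mex{0} = 1
G(8) = mex{1} = 0
G(9) = mex{1} = 0
G(10) = mex{1,0} = 2
G(11) = mex{1,0,0} = 2
G(12) = mex{0,0,0} = 1
G(13) = mex{0,0,0} = 1
G(14) = mex{2,1,0} = 3
G(15) = mex{2,1,1} = 0
G(16) = mex{1,1,1} = 0
G(17) = mex{1,1,1} = 0
G(18) = mex{3,0,1} = 2
G(19) = mex{0,0,0} = 1
G(20) = mex{0,2,0} = 1
G(21) = mex{0,2,2} = 1
G(22) = mex{2,1,2} = 0
G(23) = mex{1,1,1} = 0
G(24) = mex{1,3,1} = 0
G(25) = mex{1,0,3} = 2

2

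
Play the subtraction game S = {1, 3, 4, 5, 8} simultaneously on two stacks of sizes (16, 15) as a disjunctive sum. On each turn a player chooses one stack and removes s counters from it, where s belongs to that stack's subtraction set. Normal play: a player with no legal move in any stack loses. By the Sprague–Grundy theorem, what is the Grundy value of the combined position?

All stacks use S = {1, 3, 4, 5, 8}:
n :  0  1  2  3  4  5  6  7  8  9 10 11 12 13 14 15 16
G :  0  1  0  1  2  3  2  3  4  0  1  0  1  2  3  2  3
Stack A: G(16) = 3.
Stack B: G(15) = 2.
Combined Grundy value = 3 ⊕ 2 = 1.

1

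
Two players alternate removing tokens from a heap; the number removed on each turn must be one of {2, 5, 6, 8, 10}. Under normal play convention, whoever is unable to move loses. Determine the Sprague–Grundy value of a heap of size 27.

3

n :  0  1  2  3  4  5  6  7  8  9 10 11 12 13 14 15 16 17 18 19 20 21 22 23 24 25 26 27
G :  0  0  1  1  0  2  1  3  2  2  3  3  2  0  3  1  0  0  1  1  0  2  1  3  2  2  3  3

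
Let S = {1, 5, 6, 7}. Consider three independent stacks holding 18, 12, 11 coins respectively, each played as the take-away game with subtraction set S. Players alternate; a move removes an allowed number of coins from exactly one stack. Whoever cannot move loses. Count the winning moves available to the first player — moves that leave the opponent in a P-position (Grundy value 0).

4

All stacks use S = {1, 5, 6, 7}:
G(0) = 0
G(1) = mex{0} = 1
G(2) = mex{1} = 0
G(3) = mex{0} = 1
G(4) = mex{1} = 0
G(5) = mex{0,0} = 1
G(6) = mex{1,1,0} = 2
G(7) = mex{2,0,1,0} = 3
G(8) = mex{3,1,0,1} = 2
G(9) = mex{2,0,1,0} = 3
G(10) = mex{3,1,0,1} = 2
G(11) = mex{2,2,1,0} = 3
G(12) = mex{3,3,2,1} = 0
G(13) = mex{0,2,3,2} = 1
G(14) = mex{1,3,2,3} = 0
G(15) = mex{0,2,3,2} = 1
G(16) = mex{1,3,2,3} = 0
G(17) = mex{0,0,3,2} = 1
G(18) = mex{1,1,0,3} = 2
Stack A: G(18) = 2.
Stack B: G(12) = 0.
Stack C: G(11) = 3.
Combined Grundy value = 2 ⊕ 0 ⊕ 3 = 1.
A winning move leaves total XOR = 0, i.e. changes one component's Grundy value g to g ⊕ X where X is the current total.
Stack A: need g' = 2⊕1 = 3. Options: 18−1→G=1, 18−5→G=1, 18−6→G=0, 18−7→G=3. Hits: 1.
Stack B: need g' = 0⊕1 = 1. Options: 12−1→G=3, 12−5→G=3, 12−6→G=2, 12−7→G=1. Hits: 1.
Stack C: need g' = 3⊕1 = 2. Options: 11−1→G=2, 11−5→G=2, 11−6→G=1, 11−7→G=0. Hits: 2.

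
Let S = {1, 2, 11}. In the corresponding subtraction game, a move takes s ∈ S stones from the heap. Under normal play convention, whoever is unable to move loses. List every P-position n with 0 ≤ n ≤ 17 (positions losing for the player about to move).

0, 3, 6, 9, 12, 15

G(0) = 0
G(1) = mex{0} = 1
G(2) = mex{1,0} = 2
G(3) = mex{2,1} = 0
G(4) = mex{0,2} = 1
G(5) = mex{1,0} = 2
G(6) = mex{2,1} = 0
G(7) = mex{0,2} = 1
G(8) = mex{1,0} = 2
G(9) = mex{2,1} = 0
G(10) = mex{0,2} = 1
G(11) = mex{1,0,0} = 2
G(12) = mex{2,1,1} = 0
G(13) = mex{0,2,2} = 1
G(14) = mex{1,0,0} = 2
G(15) = mex{2,1,1} = 0
G(16) = mex{0,2,2} = 1
G(17) = mex{1,0,0} = 2
P-positions are exactly the n with G(n) = 0.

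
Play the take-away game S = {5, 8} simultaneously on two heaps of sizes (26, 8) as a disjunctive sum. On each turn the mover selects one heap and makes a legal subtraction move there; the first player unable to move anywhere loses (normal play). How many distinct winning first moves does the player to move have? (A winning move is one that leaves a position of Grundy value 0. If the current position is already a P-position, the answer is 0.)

4

All heaps use S = {5, 8}:
n :  0  1  2  3  4  5  6  7  8  9 10 11 12 13 14 15 16 17 18 19 20 21 22 23 24 25 26
G :  0  0  0  0  0  1  1  1  1  1  2  2  2  0  0  0  0  0  1  1  1  1  1  2  2  2  0
Heap A: G(26) = 0.
Heap B: G(8) = 1.
Combined Grundy value = 0 ⊕ 1 = 1.
A winning move leaves total XOR = 0, i.e. changes one component's Grundy value g to g ⊕ X where X is the current total.
Heap A: need g' = 0⊕1 = 1. Options: 26−5→G=1, 26−8→G=1. Hits: 2.
Heap B: need g' = 1⊕1 = 0. Options: 8−5→G=0, 8−8→G=0. Hits: 2.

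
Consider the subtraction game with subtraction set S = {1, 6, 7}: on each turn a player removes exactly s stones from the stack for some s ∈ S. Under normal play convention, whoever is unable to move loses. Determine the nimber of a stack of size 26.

0

G(0) = 0
G(1) = mex{0} = 1
G(2) = mex{1} = 0
G(3) = mex{0} = 1
G(4) = mex{1} = 0
G(5) = mex{0} = 1
G(6) = mex{1,0} = 2
G(7) = mex{2,1,0} = 3
G(8) = mex{3,0,1} = 2
G(9) = mex{2,1,0} = 3
G(10) = mex{3,0,1} = 2
G(11) = mex{2,1,0} = 3
G(12) = mex{3,2,1} = 0
G(13) = mex{0,3,2} = 1
G(14) = mex{1,2,3} = 0
G(15) = mex{0,3,2} = 1
G(16) = mex{1,2,3} = 0
G(17) = mex{0,3,2} = 1
G(18) = mex{1,0,3} = 2
G(19) = mex{2,1,0} = 3
G(20) = mex{3,0,1} = 2
G(21) = mex{2,1,0} = 3
G(22) = mex{3,0,1} = 2
G(23) = mex{2,1,0} = 3
G(24) = mex{3,2,1} = 0
G(25) = mex{0,3,2} = 1
G(26) = mex{1,2,3} = 0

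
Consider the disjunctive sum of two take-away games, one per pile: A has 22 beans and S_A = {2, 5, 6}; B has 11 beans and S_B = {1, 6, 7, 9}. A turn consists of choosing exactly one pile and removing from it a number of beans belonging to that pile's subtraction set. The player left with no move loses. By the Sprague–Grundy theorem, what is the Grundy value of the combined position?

Pile A, S = {2, 5, 6}:
G(0) = 0
G(1) = mex{} = 0
G(2) = mex{0} = 1
G(3) = mex{0} = 1
G(4) = mex{1} = 0
G(5) = mex{1,0} = 2
G(6) = mex{0,0,0} = 1
G(7) = mex{2,1,0} = 3
G(8) = mex{1,1,1} = 0
G(9) = mex{3,0,1} = 2
G(10) = mex{0,2,0} = 1
G(11) = mex{2,1,2} = 0
G(12) = mex{1,3,1} = 0
G(13) = mex{0,0,3} = 1
G(14) = mex{0,2,0} = 1
G(15) = mex{1,1,2} = 0
G(16) = mex{1,0,1} = 2
G(17) = mex{0,0,0} = 1
G(18) = mex{2,1,0} = 3
G(19) = mex{1,1,1} = 0
G(20) = mex{3,0,1} = 2
G(21) = mex{0,2,0} = 1
G(22) = mex{2,1,2} = 0
G_A(22) = 0.
Pile B, S = {1, 6, 7, 9}:
n :  0  1  2  3  4  5  6  7  8  9 10 11
G :  0  1  0  1  0  1  2  3  2  3  2  3
G_B(11) = 3.
Combined Grundy value = 0 ⊕ 3 = 3.

3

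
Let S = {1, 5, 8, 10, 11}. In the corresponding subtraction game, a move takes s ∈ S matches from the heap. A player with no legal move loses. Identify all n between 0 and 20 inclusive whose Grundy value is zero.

G(0) = 0
G(1) = mex{0} = 1
G(2) = mex{1} = 0
G(3) = mex{0} = 1
G(4) = mex{1} = 0
G(5) = mex{0,0} = 1
G(6) = mex{1,1} = 0
G(7) = mex{0,0} = 1
G(8) = mex{1,1,0} = 2
G(9) = mex{2,0,1} = 3
G(10) = mex{3,1,0,0} = 2
G(11) = mex{2,0,1,1,0} = 3
G(12) = mex{3,1,0,0,1} = 2
G(13) = mex{2,2,1,1,0} = 3
G(14) = mex{3,3,0,0,1} = 2
G(15) = mex{2,2,1,1,0} = 3
G(16) = mex{3,3,2,0,1} = 4
G(17) = mex{4,2,3,1,0} = 5
G(18) = mex{5,3,2,2,1} = 0
G(19) = mex{0,2,3,3,2} = 1
G(20) = mex{1,3,2,2,3} = 0
P-positions are exactly the n with G(n) = 0.

0, 2, 4, 6, 18, 20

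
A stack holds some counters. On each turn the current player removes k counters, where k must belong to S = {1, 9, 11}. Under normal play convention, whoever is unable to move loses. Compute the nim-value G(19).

G(0) = 0
G(1) = mex{0} = 1
G(2) = mex{1} = 0
G(3) = mex{0} = 1
G(4) = mex{1} = 0
G(5) = mex{0} = 1
G(6) = mex{1} = 0
G(7) = mex{0} = 1
G(8) = mex{1} = 0
G(9) = mex{0,0} = 1
G(10) = mex{1,1} = 0
G(11) = mex{0,0,0} = 1
G(12) = mex{1,1,1} = 0
G(13) = mex{0,0,0} = 1
G(14) = mex{1,1,1} = 0
G(15) = mex{0,0,0} = 1
G(16) = mex{1,1,1} = 0
G(17) = mex{0,0,0} = 1
G(18) = mex{1,1,1} = 0
G(19) = mex{0,0,0} = 1

1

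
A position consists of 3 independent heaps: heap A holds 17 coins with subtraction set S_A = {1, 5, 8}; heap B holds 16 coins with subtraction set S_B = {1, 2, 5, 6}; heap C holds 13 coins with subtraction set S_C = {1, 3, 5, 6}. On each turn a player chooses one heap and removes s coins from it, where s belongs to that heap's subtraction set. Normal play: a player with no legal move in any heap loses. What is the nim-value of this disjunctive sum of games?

Heap A, S = {1, 5, 8}:
n :  0  1  2  3  4  5  6  7  8  9 10 11 12 13 14 15 16 17
G :  0  1  0  1  0  1  0  1  2  3  2  3  2  0  1  0  1  0
G_A(17) = 0.
Heap B, S = {1, 2, 5, 6}:
G(0) = 0
G(1) = mex{0} = 1
G(2) = mex{1,0} = 2
G(3) = mex{2,1} = 0
G(4) = mex{0,2} = 1
G(5) = mex{1,0,0} = 2
G(6) = mex{2,1,1,0} = 3
G(7) = mex{3,2,2,1} = 0
G(8) = mex{0,3,0,2} = 1
G(9) = mex{1,0,1,0} = 2
G(10) = mex{2,1,2,1} = 0
G(11) = mex{0,2,3,2} = 1
G(12) = mex{1,0,0,3} = 2
G(13) = mex{2,1,1,0} = 3
G(14) = mex{3,2,2,1} = 0
G(15) = mex{0,3,0,2} = 1
G(16) = mex{1,0,1,0} = 2
G_B(16) = 2.
Heap C, S = {1, 3, 5, 6}:
n :  0  1  2  3  4  5  6  7  8  9 10 11 12 13
G :  0  1  0  1  0  1  2  3  2  3  2  0  1  0
G_C(13) = 0.
Combined Grundy value = 0 ⊕ 2 ⊕ 0 = 2.

2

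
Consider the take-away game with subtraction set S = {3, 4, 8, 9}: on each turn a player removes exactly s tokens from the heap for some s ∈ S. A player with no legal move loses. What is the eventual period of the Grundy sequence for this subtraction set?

G(0) = 0
G(1) = mex{} = 0
G(2) = mex{} = 0
G(3) = mex{0} = 1
G(4) = mex{0,0} = 1
G(5) = mex{0,0} = 1
G(6) = mex{1,0} = 2
G(7) = mex{1,1} = 0
G(8) = mex{1,1,0} = 2
G(9) = mex{2,1,0,0} = 3
G(10) = mex{0,2,0,0} = 1
G(11) = mex{2,0,1,0} = 3
G(12) = mex{3,2,1,1} = 0
G(13) = mex{1,3,1,1} = 0
G(14) = mex{3,1,2,1} = 0
G(15) = mex{0,3,0,2} = 1
G(16) = mex{0,0,2,0} = 1
G(17) = mex{0,0,3,2} = 1
G(18) = mex{1,0,1,3} = 2
G(19) = mex{1,1,3,1} = 0
G(20) = mex{1,1,0,3} = 2
G(21) = mex{2,1,0,0} = 3
G(22) = mex{0,2,0,0} = 1
G(23) = mex{2,0,1,0} = 3
G(24) = mex{3,2,1,1} = 0
G(25) = mex{1,3,1,1} = 0
G(n+12) = G(n) holds for n = 0,…,8 (a full window of length max(S) = 9), so the sequence is purely periodic with period 12.

12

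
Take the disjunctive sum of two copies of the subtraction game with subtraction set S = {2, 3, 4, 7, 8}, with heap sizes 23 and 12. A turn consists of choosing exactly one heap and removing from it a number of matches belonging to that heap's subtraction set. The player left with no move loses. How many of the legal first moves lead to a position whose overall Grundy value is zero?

0

All heaps use S = {2, 3, 4, 7, 8}:
n :  0  1  2  3  4  5  6  7  8  9 10 11 12 13 14 15 16 17 18 19 20 21 22 23
G :  0  0  1  1  2  2  0  3  1  4  2  0  0  1  1  2  2  0  3  1  4  2  0  0
Heap A: G(23) = 0.
Heap B: G(12) = 0.
Combined Grundy value = 0 ⊕ 0 = 0.
A winning move leaves total XOR = 0, i.e. changes one component's Grundy value g to g ⊕ X where X is the current total.
Heap A: target g' = 0⊕0 = 0, but every legal move changes the Grundy value (mex property), so 0 moves.
Heap B: target g' = 0⊕0 = 0, but every legal move changes the Grundy value (mex property), so 0 moves.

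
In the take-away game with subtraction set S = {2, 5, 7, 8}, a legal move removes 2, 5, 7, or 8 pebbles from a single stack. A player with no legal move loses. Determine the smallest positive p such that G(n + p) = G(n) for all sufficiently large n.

23

G(0) = 0
G(1) = mex{} = 0
G(2) = mex{0} = 1
G(3) = mex{0} = 1
G(4) = mex{1} = 0
G(5) = mex{1,0} = 2
G(6) = mex{0,0} = 1
G(7) = mex{2,1,0} = 3
G(8) = mex{1,1,0,0} = 2
G(9) = mex{3,0,1,0} = 2
G(10) = mex{2,2,1,1} = 0
G(11) = mex{2,1,0,1} = 3
G(12) = mex{0,3,2,0} = 1
G(13) = mex{3,2,1,2} = 0
G(14) = mex{1,2,3,1} = 0
G(15) = mex{0,0,2,3} = 1
G(16) = mex{0,3,2,2} = 1
G(17) = mex{1,1,0,2} = 3
G(18) = mex{1,0,3,0} = 2
G(19) = mex{3,0,1,3} = 2
G(20) = mex{2,1,0,1} = 3
G(21) = mex{2,1,0,0} = 3
G(22) = mex{3,3,1,0} = 2
G(23) = mex{3,2,1,1} = 0
G(24) = mex{2,2,3,1} = 0
G(25) = mex{0,3,2,3} = 1
G(26) = mex{0,3,2,2} = 1
G(27) = mex{1,2,3,2} = 0
G(28) = mex{1,0,3,3} = 2
G(29) = mex{0,0,2,3} = 1
G(30) = mex{2,1,0,2} = 3
G(31) = mex{1,1,0,0} = 2
G(32) = mex{3,0,1,0} = 2
G(33) = mex{2,2,1,1} = 0
G(34) = mex{2,1,0,1} = 3
G(35) = mex{0,3,2,0} = 1
G(36) = mex{3,2,1,2} = 0
G(37) = mex{1,2,3,1} = 0
G(38) = mex{0,0,2,3} = 1
G(39) = mex{0,3,2,2} = 1
G(40) = mex{1,1,0,2} = 3
G(41) = mex{1,0,3,0} = 2
G(42) = mex{3,0,1,3} = 2
G(43) = mex{2,1,0,1} = 3
G(44) = mex{2,1,0,0} = 3
G(45) = mex{3,3,1,0} = 2
G(46) = mex{3,2,1,1} = 0
G(47) = mex{2,2,3,1} = 0
G(n+23) = G(n) holds for n = 0,…,7 (a full window of length max(S) = 8), so the sequence is purely periodic with period 23.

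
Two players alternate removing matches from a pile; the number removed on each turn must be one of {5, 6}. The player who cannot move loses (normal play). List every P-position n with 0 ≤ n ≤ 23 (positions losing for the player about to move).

0, 1, 2, 3, 4, 11, 12, 13, 14, 15, 22, 23

n :  0  1  2  3  4  5  6  7  8  9 10 11 12 13 14 15 16 17 18 19 20 21 22 23
G :  0  0  0  0  0  1  1  1  1  1  2  0  0  0  0  0  1  1  1  1  1  2  0  0
P-positions are exactly the n with G(n) = 0.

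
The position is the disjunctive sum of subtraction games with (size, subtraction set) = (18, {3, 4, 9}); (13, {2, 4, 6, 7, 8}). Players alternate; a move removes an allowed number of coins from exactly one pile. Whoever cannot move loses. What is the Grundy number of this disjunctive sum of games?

0

Pile A, S = {3, 4, 9}:
n :  0  1  2  3  4  5  6  7  8  9 10 11 12 13 14 15 16 17 18
G :  0  0  0  1  1  1  2  0  0  3  1  1  2  0  0  0  1  1  1
G_A(18) = 1.
Pile B, S = {2, 4, 6, 7, 8}:
G(0) = 0
G(1) = mex{} = 0
G(2) = mex{0} = 1
G(3) = mex{0} = 1
G(4) = mex{1,0} = 2
G(5) = mex{1,0} = 2
G(6) = mex{2,1,0} = 3
G(7) = mex{2,1,0,0} = 3
G(8) = mex{3,2,1,0,0} = 4
G(9) = mex{3,2,1,1,0} = 4
G(10) = mex{4,3,2,1,1} = 0
G(11) = mex{4,3,2,2,1} = 0
G(12) = mex{0,4,3,2,2} = 1
G(13) = mex{0,4,3,3,2} = 1
G_B(13) = 1.
Combined Grundy value = 1 ⊕ 1 = 0.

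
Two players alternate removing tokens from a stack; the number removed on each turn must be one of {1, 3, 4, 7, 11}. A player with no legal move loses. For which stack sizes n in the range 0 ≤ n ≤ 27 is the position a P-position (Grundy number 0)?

0, 2, 8, 10, 16, 18, 24, 26

G(0) = 0
G(1) = mex{0} = 1
G(2) = mex{1} = 0
G(3) = mex{0,0} = 1
G(4) = mex{1,1,0} = 2
G(5) = mex{2,0,1} = 3
G(6) = mex{3,1,0} = 2
G(7) = mex{2,2,1,0} = 3
G(8) = mex{3,3,2,1} = 0
G(9) = mex{0,2,3,0} = 1
G(10) = mex{1,3,2,1} = 0
G(11) = mex{0,0,3,2,0} = 1
G(12) = mex{1,1,0,3,1} = 2
G(13) = mex{2,0,1,2,0} = 3
G(14) = mex{3,1,0,3,1} = 2
G(15) = mex{2,2,1,0,2} = 3
G(16) = mex{3,3,2,1,3} = 0
G(17) = mex{0,2,3,0,2} = 1
G(18) = mex{1,3,2,1,3} = 0
G(19) = mex{0,0,3,2,0} = 1
G(20) = mex{1,1,0,3,1} = 2
G(21) = mex{2,0,1,2,0} = 3
G(22) = mex{3,1,0,3,1} = 2
G(23) = mex{2,2,1,0,2} = 3
G(24) = mex{3,3,2,1,3} = 0
G(25) = mex{0,2,3,0,2} = 1
G(26) = mex{1,3,2,1,3} = 0
G(27) = mex{0,0,3,2,0} = 1
P-positions are exactly the n with G(n) = 0.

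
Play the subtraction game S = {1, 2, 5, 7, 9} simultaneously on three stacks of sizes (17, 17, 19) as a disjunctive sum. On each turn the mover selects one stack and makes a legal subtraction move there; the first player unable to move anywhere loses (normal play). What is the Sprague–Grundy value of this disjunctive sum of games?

All stacks use S = {1, 2, 5, 7, 9}:
n :  0  1  2  3  4  5  6  7  8  9 10 11 12 13 14 15 16 17 18 19
G :  0  1  2  0  1  2  0  1  2  3  4  5  3  4  0  1  2  0  1  2
Stack A: G(17) = 0.
Stack B: G(17) = 0.
Stack C: G(19) = 2.
Combined Grundy value = 0 ⊕ 0 ⊕ 2 = 2.

2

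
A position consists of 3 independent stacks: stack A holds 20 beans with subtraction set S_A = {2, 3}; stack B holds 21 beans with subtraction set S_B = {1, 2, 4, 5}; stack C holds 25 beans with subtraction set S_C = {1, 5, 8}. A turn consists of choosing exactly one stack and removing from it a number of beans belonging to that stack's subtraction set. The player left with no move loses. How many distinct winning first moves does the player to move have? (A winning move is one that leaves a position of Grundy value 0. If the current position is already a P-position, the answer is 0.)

3

Stack A, S = {2, 3}:
n :  0  1  2  3  4  5  6  7  8  9 10 11 12 13 14 15 16 17 18 19 20
G :  0  0  1  1  2  0  0  1  1  2  0  0  1  1  2  0  0  1  1  2  0
G_A(20) = 0.
Stack B, S = {1, 2, 4, 5}:
n :  0  1  2  3  4  5  6  7  8  9 10 11 12 13 14 15 16 17 18 19 20 21
G :  0  1  2  0  1  2  0  1  2  0  1  2  0  1  2  0  1  2  0  1  2  0
G_B(21) = 0.
Stack C, S = {1, 5, 8}:
n :  0  1  2  3  4  5  6  7  8  9 10 11 12 13 14 15 16 17 18 19 20 21 22 23 24 25
G :  0  1  0  1  0  1  0  1  2  3  2  3  2  0  1  0  1  0  1  0  1  2  3  2  3  2
G_C(25) = 2.
Combined Grundy value = 0 ⊕ 0 ⊕ 2 = 2.
A winning move leaves total XOR = 0, i.e. changes one component's Grundy value g to g ⊕ X where X is the current total.
Stack A: need g' = 0⊕2 = 2. Options: 20−2→G=1, 20−3→G=1. Hits: 0.
Stack B: need g' = 0⊕2 = 2. Options: 21−1→G=2, 21−2→G=1, 21−4→G=2, 21−5→G=1. Hits: 2.
Stack C: need g' = 2⊕2 = 0. Options: 25−1→G=3, 25−5→G=1, 25−8→G=0. Hits: 1.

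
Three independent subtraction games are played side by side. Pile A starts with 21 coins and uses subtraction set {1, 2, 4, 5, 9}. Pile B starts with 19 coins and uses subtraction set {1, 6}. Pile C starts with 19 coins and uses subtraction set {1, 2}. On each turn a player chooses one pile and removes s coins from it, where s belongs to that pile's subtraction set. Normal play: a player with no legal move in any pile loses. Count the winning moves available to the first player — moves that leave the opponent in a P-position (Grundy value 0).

2

Pile A, S = {1, 2, 4, 5, 9}:
G(0) = 0
G(1) = mex{0} = 1
G(2) = mex{1,0} = 2
G(3) = mex{2,1} = 0
G(4) = mex{0,2,0} = 1
G(5) = mex{1,0,1,0} = 2
G(6) = mex{2,1,2,1} = 0
G(7) = mex{0,2,0,2} = 1
G(8) = mex{1,0,1,0} = 2
G(9) = mex{2,1,2,1,0} = 3
G(10) = mex{3,2,0,2,1} = 4
G(11) = mex{4,3,1,0,2} = 5
G(12) = mex{5,4,2,1,0} = 3
G(13) = mex{3,5,3,2,1} = 0
G(14) = mex{0,3,4,3,2} = 1
G(15) = mex{1,0,5,4,0} = 2
G(16) = mex{2,1,3,5,1} = 0
G(17) = mex{0,2,0,3,2} = 1
G(18) = mex{1,0,1,0,3} = 2
G(19) = mex{2,1,2,1,4} = 0
G(20) = mex{0,2,0,2,5} = 1
G(21) = mex{1,0,1,0,3} = 2
G_A(21) = 2.
Pile B, S = {1, 6}:
n :  0  1  2  3  4  5  6  7  8  9 10 11 12 13 14 15 16 17 18 19
G :  0  1  0  1  0  1  2  0  1  0  1  0  1  2  0  1  0  1  0  1
G_B(19) = 1.
Pile C, S = {1, 2}:
G(0) = 0
G(1) = mex{0} = 1
G(2) = mex{1,0} = 2
G(3) = mex{2,1} = 0
G(4) = mex{0,2} = 1
G(5) = mex{1,0} = 2
G(6) = mex{2,1} = 0
G(7) = mex{0,2} = 1
G(8) = mex{1,0} = 2
G(9) = mex{2,1} = 0
G(10) = mex{0,2} = 1
G(11) = mex{1,0} = 2
G(12) = mex{2,1} = 0
G(13) = mex{0,2} = 1
G(14) = mex{1,0} = 2
G(15) = mex{2,1} = 0
G(16) = mex{0,2} = 1
G(17) = mex{1,0} = 2
G(18) = mex{2,1} = 0
G(19) = mex{0,2} = 1
G_C(19) = 1.
Combined Grundy value = 2 ⊕ 1 ⊕ 1 = 2.
A winning move leaves total XOR = 0, i.e. changes one component's Grundy value g to g ⊕ X where X is the current total.
Pile A: need g' = 2⊕2 = 0. Options: 21−1→G=1, 21−2→G=0, 21−4→G=1, 21−5→G=0, 21−9→G=3. Hits: 2.
Pile B: need g' = 1⊕2 = 3. Options: 19−1→G=0, 19−6→G=2. Hits: 0.
Pile C: need g' = 1⊕2 = 3. Options: 19−1→G=0, 19−2→G=2. Hits: 0.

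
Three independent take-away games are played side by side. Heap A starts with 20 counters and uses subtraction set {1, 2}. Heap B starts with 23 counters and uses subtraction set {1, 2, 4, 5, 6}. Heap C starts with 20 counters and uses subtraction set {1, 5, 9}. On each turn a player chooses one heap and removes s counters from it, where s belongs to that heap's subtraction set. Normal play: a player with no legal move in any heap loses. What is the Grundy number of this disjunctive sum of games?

2

Heap A, S = {1, 2}:
n :  0  1  2  3  4  5  6  7  8  9 10 11 12 13 14 15 16 17 18 19 20
G :  0  1  2  0  1  2  0  1  2  0  1  2  0  1  2  0  1  2  0  1  2
G_A(20) = 2.
Heap B, S = {1, 2, 4, 5, 6}:
G(0) = 0
G(1) = mex{0} = 1
G(2) = mex{1,0} = 2
G(3) = mex{2,1} = 0
G(4) = mex{0,2,0} = 1
G(5) = mex{1,0,1,0} = 2
G(6) = mex{2,1,2,1,0} = 3
G(7) = mex{3,2,0,2,1} = 4
G(8) = mex{4,3,1,0,2} = 5
G(9) = mex{5,4,2,1,0} = 3
G(10) = mex{3,5,3,2,1} = 0
G(11) = mex{0,3,4,3,2} = 1
G(12) = mex{1,0,5,4,3} = 2
G(13) = mex{2,1,3,5,4} = 0
G(14) = mex{0,2,0,3,5} = 1
G(15) = mex{1,0,1,0,3} = 2
G(16) = mex{2,1,2,1,0} = 3
G(17) = mex{3,2,0,2,1} = 4
G(18) = mex{4,3,1,0,2} = 5
G(19) = mex{5,4,2,1,0} = 3
G(20) = mex{3,5,3,2,1} = 0
G(21) = mex{0,3,4,3,2} = 1
G(22) = mex{1,0,5,4,3} = 2
G(23) = mex{2,1,3,5,4} = 0
G_B(23) = 0.
Heap C, S = {1, 5, 9}:
G(0) = 0
G(1) = mex{0} = 1
G(2) = mex{1} = 0
G(3) = mex{0} = 1
G(4) = mex{1} = 0
G(5) = mex{0,0} = 1
G(6) = mex{1,1} = 0
G(7) = mex{0,0} = 1
G(8) = mex{1,1} = 0
G(9) = mex{0,0,0} = 1
G(10) = mex{1,1,1} = 0
G(11) = mex{0,0,0} = 1
G(12) = mex{1,1,1} = 0
G(13) = mex{0,0,0} = 1
G(14) = mex{1,1,1} = 0
G(15) = mex{0,0,0} = 1
G(16) = mex{1,1,1} = 0
G(17) = mex{0,0,0} = 1
G(18) = mex{1,1,1} = 0
G(19) = mex{0,0,0} = 1
G(20) = mex{1,1,1} = 0
G_C(20) = 0.
Combined Grundy value = 2 ⊕ 0 ⊕ 0 = 2.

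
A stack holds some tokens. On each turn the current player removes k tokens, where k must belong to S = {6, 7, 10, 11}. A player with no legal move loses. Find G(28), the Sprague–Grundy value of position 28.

G(0) = 0
G(1) = mex{} = 0
G(2) = mex{} = 0
G(3) = mex{} = 0
G(4) = mex{} = 0
G(5) = mex{} = 0
G(6) = mex{0} = 1
G(7) = mex{0,0} = 1
G(8) = mex{0,0} = 1
G(9) = mex{0,0} = 1
G(10) = mex{0,0,0} = 1
G(11) = mex{0,0,0,0} = 1
G(12) = mex{1,0,0,0} = 2
G(13) = mex{1,1,0,0} = 2
G(14) = mex{1,1,0,0} = 2
G(15) = mex{1,1,0,0} = 2
G(16) = mex{1,1,1,0} = 2
G(17) = mex{1,1,1,1} = 0
G(18) = mex{2,1,1,1} = 0
G(19) = mex{2,2,1,1} = 0
G(20) = mex{2,2,1,1} = 0
G(21) = mex{2,2,1,1} = 0
G(22) = mex{2,2,2,1} = 0
G(23) = mex{0,2,2,2} = 1
G(24) = mex{0,0,2,2} = 1
G(25) = mex{0,0,2,2} = 1
G(26) = mex{0,0,2,2} = 1
G(27) = mex{0,0,0,2} = 1
G(28) = mex{0,0,0,0} = 1

1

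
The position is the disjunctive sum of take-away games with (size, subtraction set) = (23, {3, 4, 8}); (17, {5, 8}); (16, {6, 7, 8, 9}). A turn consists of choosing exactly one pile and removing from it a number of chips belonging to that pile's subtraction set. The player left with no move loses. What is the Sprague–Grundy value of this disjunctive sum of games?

3

Pile A, S = {3, 4, 8}:
n :  0  1  2  3  4  5  6  7  8  9 10 11 12 13 14 15 16 17 18 19 20 21 22 23
G :  0  0  0  1  1  1  2  0  2  3  1  3  0  0  0  1  1  1  2  0  2  3  1  3
G_A(23) = 3.
Pile B, S = {5, 8}:
n :  0  1  2  3  4  5  6  7  8  9 10 11 12 13 14 15 16 17
G :  0  0  0  0  0  1  1  1  1  1  2  2  2  0  0  0  0  0
G_B(17) = 0.
Pile C, S = {6, 7, 8, 9}:
n :  0  1  2  3  4  5  6  7  8  9 10 11 12 13 14 15 16
G :  0  0  0  0  0  0  1  1  1  1  1  1  2  2  2  0  0
G_C(16) = 0.
Combined Grundy value = 3 ⊕ 0 ⊕ 0 = 3.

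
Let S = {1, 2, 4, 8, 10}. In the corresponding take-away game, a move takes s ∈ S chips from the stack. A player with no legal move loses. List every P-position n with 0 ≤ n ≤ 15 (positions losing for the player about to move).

0, 3, 6, 9, 12, 15

n :  0  1  2  3  4  5  6  7  8  9 10 11 12 13 14 15
G :  0  1  2  0  1  2  0  1  2  0  1  2  0  1  2  0
P-positions are exactly the n with G(n) = 0.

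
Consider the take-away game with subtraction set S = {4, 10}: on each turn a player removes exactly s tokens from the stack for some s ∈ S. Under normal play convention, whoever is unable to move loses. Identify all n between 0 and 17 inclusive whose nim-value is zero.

n :  0  1  2  3  4  5  6  7  8  9 10 11 12 13 14 15 16 17
G :  0  0  0  0  1  1  1  1  0  0  2  2  1  1  0  0  0  0
P-positions are exactly the n with G(n) = 0.

0, 1, 2, 3, 8, 9, 14, 15, 16, 17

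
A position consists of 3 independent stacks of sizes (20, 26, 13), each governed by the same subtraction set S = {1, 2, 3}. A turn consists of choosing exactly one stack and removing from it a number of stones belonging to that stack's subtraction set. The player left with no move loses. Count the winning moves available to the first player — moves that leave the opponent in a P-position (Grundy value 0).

All stacks use S = {1, 2, 3}:
n :  0  1  2  3  4  5  6  7  8  9 10 11 12 13 14 15 16 17 18 19 20 21 22 23 24 25 26
G :  0  1  2  3  0  1  2  3  0  1  2  3  0  1  2  3  0  1  2  3  0  1  2  3  0  1  2
Stack A: G(20) = 0.
Stack B: G(26) = 2.
Stack C: G(13) = 1.
Combined Grundy value = 0 ⊕ 2 ⊕ 1 = 3.
A winning move leaves total XOR = 0, i.e. changes one component's Grundy value g to g ⊕ X where X is the current total.
Stack A: need g' = 0⊕3 = 3. Options: 20−1→G=3, 20−2→G=2, 20−3→G=1. Hits: 1.
Stack B: need g' = 2⊕3 = 1. Options: 26−1→G=1, 26−2→G=0, 26−3→G=3. Hits: 1.
Stack C: need g' = 1⊕3 = 2. Options: 13−1→G=0, 13−2→G=3, 13−3→G=2. Hits: 1.

3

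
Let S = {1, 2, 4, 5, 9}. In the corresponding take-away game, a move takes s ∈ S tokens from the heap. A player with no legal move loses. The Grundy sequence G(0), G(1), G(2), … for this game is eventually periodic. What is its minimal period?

G(0) = 0
G(1) = mex{0} = 1
G(2) = mex{1,0} = 2
G(3) = mex{2,1} = 0
G(4) = mex{0,2,0} = 1
G(5) = mex{1,0,1,0} = 2
G(6) = mex{2,1,2,1} = 0
G(7) = mex{0,2,0,2} = 1
G(8) = mex{1,0,1,0} = 2
G(9) = mex{2,1,2,1,0} = 3
G(10) = mex{3,2,0,2,1} = 4
G(11) = mex{4,3,1,0,2} = 5
G(12) = mex{5,4,2,1,0} = 3
G(13) = mex{3,5,3,2,1} = 0
G(14) = mex{0,3,4,3,2} = 1
G(15) = mex{1,0,5,4,0} = 2
G(16) = mex{2,1,3,5,1} = 0
G(17) = mex{0,2,0,3,2} = 1
G(18) = mex{1,0,1,0,3} = 2
G(19) = mex{2,1,2,1,4} = 0
G(20) = mex{0,2,0,2,5} = 1
G(21) = mex{1,0,1,0,3} = 2
G(22) = mex{2,1,2,1,0} = 3
G(23) = mex{3,2,0,2,1} = 4
G(24) = mex{4,3,1,0,2} = 5
G(25) = mex{5,4,2,1,0} = 3
G(26) = mex{3,5,3,2,1} = 0
G(27) = mex{0,3,4,3,2} = 1
G(n+13) = G(n) holds for n = 0,…,8 (a full window of length max(S) = 9), so the sequence is purely periodic with period 13.

13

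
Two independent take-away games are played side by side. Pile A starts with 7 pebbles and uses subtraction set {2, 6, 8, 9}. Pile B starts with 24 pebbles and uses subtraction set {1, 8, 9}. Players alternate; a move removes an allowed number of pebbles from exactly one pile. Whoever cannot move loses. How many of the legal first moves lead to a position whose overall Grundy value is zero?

1

Pile A, S = {2, 6, 8, 9}:
n : 0 1 2 3 4 5 6 7
G : 0 0 1 1 0 0 1 1
G_A(7) = 1.
Pile B, S = {1, 8, 9}:
n :  0  1  2  3  4  5  6  7  8  9 10 11 12 13 14 15 16 17 18 19 20 21 22 23 24
G :  0  1  0  1  0  1  0  1  2  3  2  3  2  3  2  3  0  1  0  1  0  1  0  1  2
G_B(24) = 2.
Combined Grundy value = 1 ⊕ 2 = 3.
A winning move leaves total XOR = 0, i.e. changes one component's Grundy value g to g ⊕ X where X is the current total.
Pile A: need g' = 1⊕3 = 2. Options: 7−2→G=0, 7−6→G=0. Hits: 0.
Pile B: need g' = 2⊕3 = 1. Options: 24−1→G=1, 24−8→G=0, 24−9→G=3. Hits: 1.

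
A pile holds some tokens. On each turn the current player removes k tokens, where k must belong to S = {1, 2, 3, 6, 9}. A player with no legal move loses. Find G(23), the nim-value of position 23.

3

n :  0  1  2  3  4  5  6  7  8  9 10 11 12 13 14 15 16 17 18 19 20 21 22 23
G :  0  1  2  3  0  1  2  3  0  1  2  3  0  1  2  3  0  1  2  3  0  1  2  3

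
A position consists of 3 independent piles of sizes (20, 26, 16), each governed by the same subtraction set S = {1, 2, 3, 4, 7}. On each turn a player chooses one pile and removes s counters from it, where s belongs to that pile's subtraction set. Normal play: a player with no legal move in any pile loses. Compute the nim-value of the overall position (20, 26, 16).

All piles use S = {1, 2, 3, 4, 7}:
n :  0  1  2  3  4  5  6  7  8  9 10 11 12 13 14 15 16 17 18 19 20 21 22 23 24 25 26
G :  0  1  2  3  4  0  1  2  3  4  0  1  2  3  4  0  1  2  3  4  0  1  2  3  4  0  1
Pile A: G(20) = 0.
Pile B: G(26) = 1.
Pile C: G(16) = 1.
Combined Grundy value = 0 ⊕ 1 ⊕ 1 = 0.

0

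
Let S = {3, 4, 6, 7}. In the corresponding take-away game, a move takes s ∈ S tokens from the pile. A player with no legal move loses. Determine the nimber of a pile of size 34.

1

G(0) = 0
G(1) = mex{} = 0
G(2) = mex{} = 0
G(3) = mex{0} = 1
G(4) = mex{0,0} = 1
G(5) = mex{0,0} = 1
G(6) = mex{1,0,0} = 2
G(7) = mex{1,1,0,0} = 2
G(8) = mex{1,1,0,0} = 2
G(9) = mex{2,1,1,0} = 3
G(10) = mex{2,2,1,1} = 0
G(11) = mex{2,2,1,1} = 0
G(12) = mex{3,2,2,1} = 0
G(13) = mex{0,3,2,2} = 1
G(14) = mex{0,0,2,2} = 1
G(15) = mex{0,0,3,2} = 1
G(16) = mex{1,0,0,3} = 2
G(17) = mex{1,1,0,0} = 2
G(18) = mex{1,1,0,0} = 2
G(19) = mex{2,1,1,0} = 3
G(20) = mex{2,2,1,1} = 0
G(21) = mex{2,2,1,1} = 0
G(22) = mex{3,2,2,1} = 0
G(23) = mex{0,3,2,2} = 1
G(24) = mex{0,0,2,2} = 1
G(25) = mex{0,0,3,2} = 1
G(26) = mex{1,0,0,3} = 2
G(27) = mex{1,1,0,0} = 2
G(28) = mex{1,1,0,0} = 2
G(29) = mex{2,1,1,0} = 3
G(30) = mex{2,2,1,1} = 0
G(31) = mex{2,2,1,1} = 0
G(32) = mex{3,2,2,1} = 0
G(33) = mex{0,3,2,2} = 1
G(34) = mex{0,0,2,2} = 1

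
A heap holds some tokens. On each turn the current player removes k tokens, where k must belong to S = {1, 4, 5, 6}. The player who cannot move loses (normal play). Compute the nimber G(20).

n :  0  1  2  3  4  5  6  7  8  9 10 11 12 13 14 15 16 17 18 19 20
G :  0  1  0  1  2  3  2  3  4  0  1  0  1  2  3  2  3  4  0  1  0

0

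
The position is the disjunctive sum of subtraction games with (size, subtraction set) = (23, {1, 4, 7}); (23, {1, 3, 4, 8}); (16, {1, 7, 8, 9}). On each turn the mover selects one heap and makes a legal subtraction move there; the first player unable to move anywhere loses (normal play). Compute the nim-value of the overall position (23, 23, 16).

Heap A, S = {1, 4, 7}:
G(0) = 0
G(1) = mex{0} = 1
G(2) = mex{1} = 0
G(3) = mex{0} = 1
G(4) = mex{1,0} = 2
G(5) = mex{2,1} = 0
G(6) = mex{0,0} = 1
G(7) = mex{1,1,0} = 2
G(8) = mex{2,2,1} = 0
G(9) = mex{0,0,0} = 1
G(10) = mex{1,1,1} = 0
G(11) = mex{0,2,2} = 1
G(12) = mex{1,0,0} = 2
G(13) = mex{2,1,1} = 0
G(14) = mex{0,0,2} = 1
G(15) = mex{1,1,0} = 2
G(16) = mex{2,2,1} = 0
G(17) = mex{0,0,0} = 1
G(18) = mex{1,1,1} = 0
G(19) = mex{0,2,2} = 1
G(20) = mex{1,0,0} = 2
G(21) = mex{2,1,1} = 0
G(22) = mex{0,0,2} = 1
G(23) = mex{1,1,0} = 2
G_A(23) = 2.
Heap B, S = {1, 3, 4, 8}:
G(0) = 0
G(1) = mex{0} = 1
G(2) = mex{1} = 0
G(3) = mex{0,0} = 1
G(4) = mex{1,1,0} = 2
G(5) = mex{2,0,1} = 3
G(6) = mex{3,1,0} = 2
G(7) = mex{2,2,1} = 0
G(8) = mex{0,3,2,0} = 1
G(9) = mex{1,2,3,1} = 0
G(10) = mex{0,0,2,0} = 1
G(11) = mex{1,1,0,1} = 2
G(12) = mex{2,0,1,2} = 3
G(13) = mex{3,1,0,3} = 2
G(14) = mex{2,2,1,2} = 0
G(15) = mex{0,3,2,0} = 1
G(16) = mex{1,2,3,1} = 0
G(17) = mex{0,0,2,0} = 1
G(18) = mex{1,1,0,1} = 2
G(19) = mex{2,0,1,2} = 3
G(20) = mex{3,1,0,3} = 2
G(21) = mex{2,2,1,2} = 0
G(22) = mex{0,3,2,0} = 1
G(23) = mex{1,2,3,1} = 0
G_B(23) = 0.
Heap C, S = {1, 7, 8, 9}:
n :  0  1  2  3  4  5  6  7  8  9 10 11 12 13 14 15 16
G :  0  1  0  1  0  1  0  1  2  3  2  3  2  3  2  3  0
G_C(16) = 0.
Combined Grundy value = 2 ⊕ 0 ⊕ 0 = 2.

2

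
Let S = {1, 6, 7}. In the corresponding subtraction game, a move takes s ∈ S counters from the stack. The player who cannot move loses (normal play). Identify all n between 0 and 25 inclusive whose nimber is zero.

0, 2, 4, 12, 14, 16, 24

n :  0  1  2  3  4  5  6  7  8  9 10 11 12 13 14 15 16 17 18 19 20 21 22 23 24 25
G :  0  1  0  1  0  1  2  3  2  3  2  3  0  1  0  1  0  1  2  3  2  3  2  3  0  1
P-positions are exactly the n with G(n) = 0.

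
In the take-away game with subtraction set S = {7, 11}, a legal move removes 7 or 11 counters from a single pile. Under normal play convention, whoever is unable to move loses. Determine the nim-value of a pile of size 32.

n :  0  1  2  3  4  5  6  7  8  9 10 11 12 13 14 15 16 17 18 19 20 21 22 23 24 25 26 27 28 29 30 31 32
G :  0  0  0  0  0  0  0  1  1  1  1  1  1  1  2  2  2  2  0  0  0  0  0  0  0  1  1  1  1  1  1  1  2

2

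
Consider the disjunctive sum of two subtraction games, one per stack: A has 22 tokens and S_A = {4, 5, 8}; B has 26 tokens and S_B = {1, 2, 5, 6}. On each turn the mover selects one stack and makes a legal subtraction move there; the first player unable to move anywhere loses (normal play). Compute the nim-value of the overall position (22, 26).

Stack A, S = {4, 5, 8}:
n :  0  1  2  3  4  5  6  7  8  9 10 11 12 13 14 15 16 17 18 19 20 21 22
G :  0  0  0  0  1  1  1  1  2  2  2  2  0  0  0  0  1  1  1  1  2  2  2
G_A(22) = 2.
Stack B, S = {1, 2, 5, 6}:
n :  0  1  2  3  4  5  6  7  8  9 10 11 12 13 14 15 16 17 18 19 20 21 22 23 24 25 26
G :  0  1  2  0  1  2  3  0  1  2  0  1  2  3  0  1  2  0  1  2  3  0  1  2  0  1  2
G_B(26) = 2.
Combined Grundy value = 2 ⊕ 2 = 0.

0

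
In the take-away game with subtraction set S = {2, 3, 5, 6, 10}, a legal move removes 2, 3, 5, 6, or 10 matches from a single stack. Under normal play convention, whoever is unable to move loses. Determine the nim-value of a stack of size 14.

3

G(0) = 0
G(1) = mex{} = 0
G(2) = mex{0} = 1
G(3) = mex{0,0} = 1
G(4) = mex{1,0} = 2
G(5) = mex{1,1,0} = 2
G(6) = mex{2,1,0,0} = 3
G(7) = mex{2,2,1,0} = 3
G(8) = mex{3,2,1,1} = 0
G(9) = mex{3,3,2,1} = 0
G(10) = mex{0,3,2,2,0} = 1
G(11) = mex{0,0,3,2,0} = 1
G(12) = mex{1,0,3,3,1} = 2
G(13) = mex{1,1,0,3,1} = 2
G(14) = mex{2,1,0,0,2} = 3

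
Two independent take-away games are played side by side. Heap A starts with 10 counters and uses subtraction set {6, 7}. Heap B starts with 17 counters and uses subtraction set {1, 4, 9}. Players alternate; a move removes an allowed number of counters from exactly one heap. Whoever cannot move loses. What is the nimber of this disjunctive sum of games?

1

Heap A, S = {6, 7}:
n :  0  1  2  3  4  5  6  7  8  9 10
G :  0  0  0  0  0  0  1  1  1  1  1
G_A(10) = 1.
Heap B, S = {1, 4, 9}:
G(0) = 0
G(1) = mex{0} = 1
G(2) = mex{1} = 0
G(3) = mex{0} = 1
G(4) = mex{1,0} = 2
G(5) = mex{2,1} = 0
G(6) = mex{0,0} = 1
G(7) = mex{1,1} = 0
G(8) = mex{0,2} = 1
G(9) = mex{1,0,0} = 2
G(10) = mex{2,1,1} = 0
G(11) = mex{0,0,0} = 1
G(12) = mex{1,1,1} = 0
G(13) = mex{0,2,2} = 1
G(14) = mex{1,0,0} = 2
G(15) = mex{2,1,1} = 0
G(16) = mex{0,0,0} = 1
G(17) = mex{1,1,1} = 0
G_B(17) = 0.
Combined Grundy value = 1 ⊕ 0 = 1.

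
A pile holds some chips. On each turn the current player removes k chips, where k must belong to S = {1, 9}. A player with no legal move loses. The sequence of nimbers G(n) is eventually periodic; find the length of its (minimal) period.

2

G(0) = 0
G(1) = mex{0} = 1
G(2) = mex{1} = 0
G(3) = mex{0} = 1
G(4) = mex{1} = 0
G(5) = mex{0} = 1
G(6) = mex{1} = 0
G(7) = mex{0} = 1
G(8) = mex{1} = 0
G(9) = mex{0,0} = 1
G(10) = mex{1,1} = 0
G(11) = mex{0,0} = 1
G(12) = mex{1,1} = 0
G(13) = mex{0,0} = 1
G(14) = mex{1,1} = 0
G(n+2) = G(n) holds for n = 0,…,8 (a full window of length max(S) = 9), so the sequence is purely periodic with period 2.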